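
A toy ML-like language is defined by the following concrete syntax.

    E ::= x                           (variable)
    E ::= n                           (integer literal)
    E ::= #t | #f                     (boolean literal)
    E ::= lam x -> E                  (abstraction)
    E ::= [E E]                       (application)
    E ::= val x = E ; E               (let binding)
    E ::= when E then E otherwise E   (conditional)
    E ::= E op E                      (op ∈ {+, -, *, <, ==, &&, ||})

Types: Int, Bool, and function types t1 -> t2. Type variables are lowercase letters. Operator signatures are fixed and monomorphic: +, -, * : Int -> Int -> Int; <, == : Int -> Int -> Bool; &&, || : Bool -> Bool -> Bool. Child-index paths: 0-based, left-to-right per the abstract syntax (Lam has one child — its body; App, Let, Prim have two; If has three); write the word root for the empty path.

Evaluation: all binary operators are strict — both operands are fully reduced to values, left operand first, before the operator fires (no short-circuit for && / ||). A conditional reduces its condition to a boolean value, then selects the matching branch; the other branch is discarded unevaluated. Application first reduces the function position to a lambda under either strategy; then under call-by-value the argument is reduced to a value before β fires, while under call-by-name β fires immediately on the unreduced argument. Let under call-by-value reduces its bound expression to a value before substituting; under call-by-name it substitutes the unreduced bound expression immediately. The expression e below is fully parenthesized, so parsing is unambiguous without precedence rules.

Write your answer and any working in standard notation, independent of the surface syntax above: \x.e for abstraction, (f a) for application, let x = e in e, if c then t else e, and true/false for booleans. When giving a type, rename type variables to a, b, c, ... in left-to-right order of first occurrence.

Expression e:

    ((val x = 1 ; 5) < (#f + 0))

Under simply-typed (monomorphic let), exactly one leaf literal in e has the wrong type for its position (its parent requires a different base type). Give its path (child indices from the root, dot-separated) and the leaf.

Answer: 1.0 : false

Derivation:
let x : Int
  unify Int ~ Int
  unify Bool ~ Int
  FAIL: mismatch Bool ~ Int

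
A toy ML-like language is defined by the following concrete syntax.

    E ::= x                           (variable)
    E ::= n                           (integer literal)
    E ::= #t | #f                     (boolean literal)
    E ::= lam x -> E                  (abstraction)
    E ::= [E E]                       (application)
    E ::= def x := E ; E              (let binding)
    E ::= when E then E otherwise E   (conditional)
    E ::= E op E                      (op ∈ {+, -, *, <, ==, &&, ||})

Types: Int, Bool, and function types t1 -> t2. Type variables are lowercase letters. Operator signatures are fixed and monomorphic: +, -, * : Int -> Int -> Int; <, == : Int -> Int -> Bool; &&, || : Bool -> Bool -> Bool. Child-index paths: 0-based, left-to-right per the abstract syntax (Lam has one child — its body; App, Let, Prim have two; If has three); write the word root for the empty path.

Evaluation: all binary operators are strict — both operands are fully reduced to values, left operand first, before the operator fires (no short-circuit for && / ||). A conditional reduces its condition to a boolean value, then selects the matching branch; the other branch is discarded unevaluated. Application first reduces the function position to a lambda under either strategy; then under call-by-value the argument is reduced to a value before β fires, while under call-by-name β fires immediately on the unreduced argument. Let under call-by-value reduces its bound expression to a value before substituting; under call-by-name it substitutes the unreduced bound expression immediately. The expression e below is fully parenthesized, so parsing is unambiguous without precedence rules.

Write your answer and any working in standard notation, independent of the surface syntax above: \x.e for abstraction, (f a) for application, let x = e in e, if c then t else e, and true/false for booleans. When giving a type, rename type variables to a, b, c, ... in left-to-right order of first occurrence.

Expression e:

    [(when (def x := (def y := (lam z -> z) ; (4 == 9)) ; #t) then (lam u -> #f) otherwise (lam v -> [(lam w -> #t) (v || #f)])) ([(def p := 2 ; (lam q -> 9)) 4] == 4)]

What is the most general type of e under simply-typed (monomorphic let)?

Answer: Bool

Trace:
z : a
\z._ : a -> a
let y : a -> a
  unify Int ~ Int
  unify Int ~ Int
let x : Bool
  unify Bool ~ Bool
\u._ : b -> Bool
\w._ : d -> Bool
v : c
  unify c ~ Bool
  unify Bool ~ Bool
  unify d -> Bool ~ Bool -> e
  unify d ~ Bool
  unify Bool ~ e
_ _ : Bool
\v._ : Bool -> Bool
  unify b -> Bool ~ Bool -> Bool
  unify b ~ Bool
  unify Bool ~ Bool
let p : Int
\q._ : f -> Int
  unify f -> Int ~ Int -> g
  unify f ~ Int
  unify Int ~ g
_ _ : Int
  unify Int ~ Int
  unify Int ~ Int
  unify Bool -> Bool ~ Bool -> h
  unify Bool ~ Bool
  unify Bool ~ h
_ _ : Bool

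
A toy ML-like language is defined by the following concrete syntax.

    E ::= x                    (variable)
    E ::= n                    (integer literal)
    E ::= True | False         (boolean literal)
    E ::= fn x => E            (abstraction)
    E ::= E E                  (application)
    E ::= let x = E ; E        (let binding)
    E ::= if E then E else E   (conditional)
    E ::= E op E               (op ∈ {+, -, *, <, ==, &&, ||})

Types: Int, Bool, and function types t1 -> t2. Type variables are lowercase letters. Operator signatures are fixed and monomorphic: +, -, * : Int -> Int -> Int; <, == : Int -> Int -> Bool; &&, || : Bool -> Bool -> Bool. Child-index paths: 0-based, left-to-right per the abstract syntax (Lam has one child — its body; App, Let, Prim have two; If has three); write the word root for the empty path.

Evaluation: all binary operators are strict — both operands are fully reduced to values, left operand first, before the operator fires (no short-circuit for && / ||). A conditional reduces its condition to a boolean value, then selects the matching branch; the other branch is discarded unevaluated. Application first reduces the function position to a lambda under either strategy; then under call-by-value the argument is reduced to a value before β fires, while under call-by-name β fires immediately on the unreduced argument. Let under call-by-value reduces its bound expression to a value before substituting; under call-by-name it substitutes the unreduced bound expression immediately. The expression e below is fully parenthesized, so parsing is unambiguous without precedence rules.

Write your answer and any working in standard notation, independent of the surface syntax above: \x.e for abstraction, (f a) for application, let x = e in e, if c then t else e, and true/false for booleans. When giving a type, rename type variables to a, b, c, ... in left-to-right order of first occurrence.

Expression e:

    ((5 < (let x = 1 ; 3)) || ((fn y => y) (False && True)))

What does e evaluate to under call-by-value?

Trace:
step 0: ((5 < (let x = 1 in 3)) || ((\y.y) (false && true)))
step 1: [let@0.1] ((5 < 3) || ((\y.y) (false && true)))
step 2: [delta@0] (false || ((\y.y) (false && true)))
step 3: [delta@1.1] (false || ((\y.y) false))
step 4: [beta@1] (false || false)
step 5: [delta@root] false

Answer: false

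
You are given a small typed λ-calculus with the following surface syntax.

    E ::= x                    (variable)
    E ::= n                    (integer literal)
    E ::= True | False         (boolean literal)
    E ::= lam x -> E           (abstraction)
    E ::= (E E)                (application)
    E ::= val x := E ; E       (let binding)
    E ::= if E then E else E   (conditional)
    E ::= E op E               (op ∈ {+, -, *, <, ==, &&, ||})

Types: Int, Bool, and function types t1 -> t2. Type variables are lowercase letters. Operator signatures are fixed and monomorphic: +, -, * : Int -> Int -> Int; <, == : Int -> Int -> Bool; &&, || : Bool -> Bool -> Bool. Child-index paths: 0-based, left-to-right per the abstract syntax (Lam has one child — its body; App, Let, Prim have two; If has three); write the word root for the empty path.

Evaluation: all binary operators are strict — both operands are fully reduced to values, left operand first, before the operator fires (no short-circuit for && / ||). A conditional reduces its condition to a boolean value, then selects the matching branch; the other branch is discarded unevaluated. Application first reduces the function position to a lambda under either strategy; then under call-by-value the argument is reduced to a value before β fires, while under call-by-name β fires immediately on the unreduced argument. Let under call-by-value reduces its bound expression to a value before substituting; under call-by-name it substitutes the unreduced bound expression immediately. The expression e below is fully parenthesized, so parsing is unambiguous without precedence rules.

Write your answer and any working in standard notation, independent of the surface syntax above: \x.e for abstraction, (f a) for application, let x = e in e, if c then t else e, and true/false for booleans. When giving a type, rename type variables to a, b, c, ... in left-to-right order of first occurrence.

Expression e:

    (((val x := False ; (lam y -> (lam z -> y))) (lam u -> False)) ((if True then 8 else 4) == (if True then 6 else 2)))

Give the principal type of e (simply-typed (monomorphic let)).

Derivation:
let x : Bool
y : a
\z._ : b -> a
\y._ : a -> b -> a
\u._ : c -> Bool
  unify a -> b -> a ~ (c -> Bool) -> d
  unify a ~ c -> Bool
  unify b -> c -> Bool ~ d
_ _ : b -> c -> Bool
  unify Bool ~ Bool
  unify Int ~ Int
  unify Int ~ Int
  unify Bool ~ Bool
  unify Int ~ Int
  unify Int ~ Int
  unify b -> c -> Bool ~ Bool -> e
  unify b ~ Bool
  unify c -> Bool ~ e
_ _ : c -> Bool

Answer: a -> Bool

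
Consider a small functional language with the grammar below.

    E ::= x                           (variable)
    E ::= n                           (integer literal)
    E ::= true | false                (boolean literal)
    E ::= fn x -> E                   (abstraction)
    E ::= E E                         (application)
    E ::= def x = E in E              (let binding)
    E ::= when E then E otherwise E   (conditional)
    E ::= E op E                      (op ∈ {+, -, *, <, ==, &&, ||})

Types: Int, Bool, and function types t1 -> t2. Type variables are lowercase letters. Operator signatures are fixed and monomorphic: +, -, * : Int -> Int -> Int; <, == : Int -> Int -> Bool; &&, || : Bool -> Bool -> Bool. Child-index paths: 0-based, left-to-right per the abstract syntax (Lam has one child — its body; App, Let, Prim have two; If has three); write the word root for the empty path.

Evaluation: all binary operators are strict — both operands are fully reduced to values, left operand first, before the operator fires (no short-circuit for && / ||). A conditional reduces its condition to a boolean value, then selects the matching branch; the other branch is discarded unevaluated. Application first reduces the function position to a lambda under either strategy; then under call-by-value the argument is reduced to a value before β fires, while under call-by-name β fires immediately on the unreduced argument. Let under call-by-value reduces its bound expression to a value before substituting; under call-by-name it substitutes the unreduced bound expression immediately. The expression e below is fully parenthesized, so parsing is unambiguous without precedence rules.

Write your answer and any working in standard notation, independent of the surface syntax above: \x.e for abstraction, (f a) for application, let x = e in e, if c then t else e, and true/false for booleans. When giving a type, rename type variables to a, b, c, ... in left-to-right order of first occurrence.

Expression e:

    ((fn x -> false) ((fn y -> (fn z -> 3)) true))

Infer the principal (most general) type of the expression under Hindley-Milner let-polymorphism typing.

Answer: Bool

Derivation:
\x._ : a -> Bool
\z._ : c -> Int
\y._ : b -> c -> Int
  unify b -> c -> Int ~ Bool -> d
  unify b ~ Bool
  unify c -> Int ~ d
_ _ : c -> Int
  unify a -> Bool ~ (c -> Int) -> e
  unify a ~ c -> Int
  unify Bool ~ e
_ _ : Bool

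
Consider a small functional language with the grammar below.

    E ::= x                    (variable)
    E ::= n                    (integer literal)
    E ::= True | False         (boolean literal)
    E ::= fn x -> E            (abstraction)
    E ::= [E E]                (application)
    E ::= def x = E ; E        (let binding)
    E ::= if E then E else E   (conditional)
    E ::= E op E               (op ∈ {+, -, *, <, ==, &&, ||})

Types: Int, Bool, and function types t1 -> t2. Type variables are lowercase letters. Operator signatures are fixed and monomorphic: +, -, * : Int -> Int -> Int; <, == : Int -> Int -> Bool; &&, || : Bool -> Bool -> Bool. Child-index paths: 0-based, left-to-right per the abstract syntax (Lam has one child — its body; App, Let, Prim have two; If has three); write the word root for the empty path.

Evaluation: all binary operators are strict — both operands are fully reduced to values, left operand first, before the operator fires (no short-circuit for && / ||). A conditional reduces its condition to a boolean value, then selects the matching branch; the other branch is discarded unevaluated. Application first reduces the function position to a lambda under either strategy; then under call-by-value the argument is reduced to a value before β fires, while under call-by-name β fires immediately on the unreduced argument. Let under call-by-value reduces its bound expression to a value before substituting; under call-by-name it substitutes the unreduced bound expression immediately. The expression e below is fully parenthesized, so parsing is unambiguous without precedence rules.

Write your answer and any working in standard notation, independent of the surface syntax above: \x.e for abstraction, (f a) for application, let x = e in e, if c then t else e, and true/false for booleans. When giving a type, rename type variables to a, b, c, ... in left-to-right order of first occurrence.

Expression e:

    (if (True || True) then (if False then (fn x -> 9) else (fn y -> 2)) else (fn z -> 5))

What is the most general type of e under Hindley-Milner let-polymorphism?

Answer: a -> Int

Derivation:
  unify Bool ~ Bool
  unify Bool ~ Bool
  unify Bool ~ Bool
  unify Bool ~ Bool
\x._ : a -> Int
\y._ : b -> Int
  unify a -> Int ~ b -> Int
  unify a ~ b
  unify Int ~ Int
\z._ : c -> Int
  unify b -> Int ~ c -> Int
  unify b ~ c
  unify Int ~ Int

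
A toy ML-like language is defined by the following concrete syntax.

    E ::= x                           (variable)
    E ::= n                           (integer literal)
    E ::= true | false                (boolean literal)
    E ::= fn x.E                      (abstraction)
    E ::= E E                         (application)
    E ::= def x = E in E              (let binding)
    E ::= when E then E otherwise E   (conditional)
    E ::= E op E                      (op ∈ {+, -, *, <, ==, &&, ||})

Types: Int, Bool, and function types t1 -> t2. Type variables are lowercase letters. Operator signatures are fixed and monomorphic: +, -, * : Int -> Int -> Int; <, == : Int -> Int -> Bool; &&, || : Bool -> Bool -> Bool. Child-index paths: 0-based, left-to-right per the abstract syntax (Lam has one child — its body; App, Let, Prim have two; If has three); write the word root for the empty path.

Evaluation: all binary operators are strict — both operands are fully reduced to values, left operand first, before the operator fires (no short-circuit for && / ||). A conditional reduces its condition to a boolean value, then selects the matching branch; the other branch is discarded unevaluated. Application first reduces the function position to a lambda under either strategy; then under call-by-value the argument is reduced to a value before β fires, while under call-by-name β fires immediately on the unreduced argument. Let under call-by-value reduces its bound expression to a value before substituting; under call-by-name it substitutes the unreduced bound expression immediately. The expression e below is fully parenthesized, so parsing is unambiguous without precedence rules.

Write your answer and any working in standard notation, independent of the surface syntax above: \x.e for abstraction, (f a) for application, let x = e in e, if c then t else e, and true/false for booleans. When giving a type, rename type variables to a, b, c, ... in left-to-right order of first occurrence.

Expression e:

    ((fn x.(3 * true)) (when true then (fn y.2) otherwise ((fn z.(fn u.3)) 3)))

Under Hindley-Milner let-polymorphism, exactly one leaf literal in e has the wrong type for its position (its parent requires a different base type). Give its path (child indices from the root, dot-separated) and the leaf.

Working:
  unify Int ~ Int
  unify Bool ~ Int
  FAIL: mismatch Bool ~ Int

Answer: 0.0.1 : true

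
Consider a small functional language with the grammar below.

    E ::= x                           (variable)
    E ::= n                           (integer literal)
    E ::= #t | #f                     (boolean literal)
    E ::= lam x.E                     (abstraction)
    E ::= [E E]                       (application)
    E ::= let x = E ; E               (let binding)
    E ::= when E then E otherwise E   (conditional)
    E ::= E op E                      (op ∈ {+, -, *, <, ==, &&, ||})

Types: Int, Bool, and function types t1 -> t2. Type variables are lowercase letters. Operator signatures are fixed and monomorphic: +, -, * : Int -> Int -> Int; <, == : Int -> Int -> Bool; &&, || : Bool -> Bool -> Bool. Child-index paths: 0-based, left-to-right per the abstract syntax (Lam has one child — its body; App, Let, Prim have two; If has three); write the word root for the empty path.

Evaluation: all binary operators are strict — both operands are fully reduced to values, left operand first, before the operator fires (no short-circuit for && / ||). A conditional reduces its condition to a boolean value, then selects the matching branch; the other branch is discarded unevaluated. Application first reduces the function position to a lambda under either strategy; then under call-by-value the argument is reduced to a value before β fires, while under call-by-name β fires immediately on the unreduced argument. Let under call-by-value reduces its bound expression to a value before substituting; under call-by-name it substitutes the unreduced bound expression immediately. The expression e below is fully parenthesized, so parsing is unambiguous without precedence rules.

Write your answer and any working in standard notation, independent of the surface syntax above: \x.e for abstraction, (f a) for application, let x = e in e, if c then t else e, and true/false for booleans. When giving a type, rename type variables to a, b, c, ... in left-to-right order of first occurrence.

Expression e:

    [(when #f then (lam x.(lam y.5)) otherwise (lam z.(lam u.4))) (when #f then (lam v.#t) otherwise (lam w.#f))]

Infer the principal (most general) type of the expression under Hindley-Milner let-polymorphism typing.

Answer: a -> Int

Trace:
  unify Bool ~ Bool
\y._ : b -> Int
\x._ : a -> b -> Int
\u._ : d -> Int
\z._ : c -> d -> Int
  unify a -> b -> Int ~ c -> d -> Int
  unify a ~ c
  unify b -> Int ~ d -> Int
  unify b ~ d
  unify Int ~ Int
  unify Bool ~ Bool
\v._ : e -> Bool
\w._ : f -> Bool
  unify e -> Bool ~ f -> Bool
  unify e ~ f
  unify Bool ~ Bool
  unify c -> d -> Int ~ (f -> Bool) -> g
  unify c ~ f -> Bool
  unify d -> Int ~ g
_ _ : d -> Int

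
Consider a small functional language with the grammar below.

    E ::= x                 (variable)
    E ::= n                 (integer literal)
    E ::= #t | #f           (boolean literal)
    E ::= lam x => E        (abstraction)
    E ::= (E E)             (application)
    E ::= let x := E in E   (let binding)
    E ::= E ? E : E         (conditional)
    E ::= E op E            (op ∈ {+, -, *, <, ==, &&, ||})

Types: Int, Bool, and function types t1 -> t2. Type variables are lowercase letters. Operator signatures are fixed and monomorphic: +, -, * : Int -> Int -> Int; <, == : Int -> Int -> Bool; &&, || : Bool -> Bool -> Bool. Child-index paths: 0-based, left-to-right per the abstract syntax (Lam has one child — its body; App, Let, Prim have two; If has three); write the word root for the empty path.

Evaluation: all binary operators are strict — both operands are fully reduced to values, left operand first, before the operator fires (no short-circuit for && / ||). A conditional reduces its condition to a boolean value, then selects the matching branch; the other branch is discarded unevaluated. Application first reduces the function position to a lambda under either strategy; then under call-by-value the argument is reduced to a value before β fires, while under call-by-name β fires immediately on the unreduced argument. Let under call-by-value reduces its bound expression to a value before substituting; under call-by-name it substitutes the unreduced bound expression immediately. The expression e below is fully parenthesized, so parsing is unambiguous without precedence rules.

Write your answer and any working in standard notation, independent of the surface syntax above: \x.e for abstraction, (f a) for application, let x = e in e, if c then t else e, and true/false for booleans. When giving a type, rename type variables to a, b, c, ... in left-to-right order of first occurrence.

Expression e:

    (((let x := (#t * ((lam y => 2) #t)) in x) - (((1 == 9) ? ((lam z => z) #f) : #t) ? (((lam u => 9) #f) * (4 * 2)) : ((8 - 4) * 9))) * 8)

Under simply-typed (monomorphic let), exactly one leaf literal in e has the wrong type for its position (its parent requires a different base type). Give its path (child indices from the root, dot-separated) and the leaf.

Answer: 0.0.0.0 : true

Working:
  unify Bool ~ Int
  FAIL: mismatch Bool ~ Int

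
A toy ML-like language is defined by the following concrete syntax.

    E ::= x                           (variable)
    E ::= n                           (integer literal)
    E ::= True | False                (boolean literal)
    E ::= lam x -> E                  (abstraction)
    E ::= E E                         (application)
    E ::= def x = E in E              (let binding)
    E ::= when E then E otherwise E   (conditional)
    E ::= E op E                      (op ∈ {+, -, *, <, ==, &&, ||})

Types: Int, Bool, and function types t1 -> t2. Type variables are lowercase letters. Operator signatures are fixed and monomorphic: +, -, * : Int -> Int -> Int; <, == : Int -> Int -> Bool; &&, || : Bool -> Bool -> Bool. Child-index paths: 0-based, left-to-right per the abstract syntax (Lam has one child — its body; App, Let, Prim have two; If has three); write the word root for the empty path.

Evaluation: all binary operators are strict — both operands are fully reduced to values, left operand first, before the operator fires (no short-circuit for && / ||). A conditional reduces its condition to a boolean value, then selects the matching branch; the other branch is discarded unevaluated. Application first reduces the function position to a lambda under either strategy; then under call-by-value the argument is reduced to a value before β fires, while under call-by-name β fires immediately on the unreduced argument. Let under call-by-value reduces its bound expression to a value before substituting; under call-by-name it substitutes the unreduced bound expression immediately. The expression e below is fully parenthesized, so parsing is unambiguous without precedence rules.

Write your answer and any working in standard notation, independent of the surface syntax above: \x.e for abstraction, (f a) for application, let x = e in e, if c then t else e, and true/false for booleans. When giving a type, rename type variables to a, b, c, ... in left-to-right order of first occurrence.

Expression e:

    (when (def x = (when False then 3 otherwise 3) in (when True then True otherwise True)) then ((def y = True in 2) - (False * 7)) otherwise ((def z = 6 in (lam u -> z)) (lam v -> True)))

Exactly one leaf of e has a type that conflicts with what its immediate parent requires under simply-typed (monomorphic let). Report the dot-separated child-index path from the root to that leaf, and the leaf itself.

Answer: 1.1.0 : false

Trace:
  unify Bool ~ Bool
  unify Int ~ Int
let x : Int
  unify Bool ~ Bool
  unify Bool ~ Bool
  unify Bool ~ Bool
let y : Bool
  unify Int ~ Int
  unify Bool ~ Int
  FAIL: mismatch Bool ~ Int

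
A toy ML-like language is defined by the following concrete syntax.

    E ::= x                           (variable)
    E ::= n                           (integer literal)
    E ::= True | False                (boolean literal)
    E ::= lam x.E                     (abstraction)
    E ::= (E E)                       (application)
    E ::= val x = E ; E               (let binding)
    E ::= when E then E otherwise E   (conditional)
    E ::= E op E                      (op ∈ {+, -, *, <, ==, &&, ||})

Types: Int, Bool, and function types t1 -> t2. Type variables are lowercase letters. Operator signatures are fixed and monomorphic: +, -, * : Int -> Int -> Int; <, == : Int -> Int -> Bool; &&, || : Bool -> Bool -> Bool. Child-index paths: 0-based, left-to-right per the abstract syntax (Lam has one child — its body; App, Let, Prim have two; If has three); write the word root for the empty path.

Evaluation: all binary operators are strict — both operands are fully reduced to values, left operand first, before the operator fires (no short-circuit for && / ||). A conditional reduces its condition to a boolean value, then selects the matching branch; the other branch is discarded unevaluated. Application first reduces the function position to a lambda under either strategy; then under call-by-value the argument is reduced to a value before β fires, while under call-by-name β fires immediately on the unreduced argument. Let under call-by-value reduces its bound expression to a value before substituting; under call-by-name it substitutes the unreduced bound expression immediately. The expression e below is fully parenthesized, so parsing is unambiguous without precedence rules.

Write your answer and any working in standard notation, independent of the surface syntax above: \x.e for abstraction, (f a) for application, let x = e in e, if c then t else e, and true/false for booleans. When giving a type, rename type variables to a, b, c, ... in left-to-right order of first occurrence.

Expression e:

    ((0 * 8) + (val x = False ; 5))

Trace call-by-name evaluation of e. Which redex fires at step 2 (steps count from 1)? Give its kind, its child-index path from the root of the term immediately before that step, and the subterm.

Working:
step 0: ((0 * 8) + (let x = false in 5))
step 1: [delta@0] (0 + (let x = false in 5))
step 2: [let@1] (0 + 5)

Answer: let at 1 : (let x = false in 5)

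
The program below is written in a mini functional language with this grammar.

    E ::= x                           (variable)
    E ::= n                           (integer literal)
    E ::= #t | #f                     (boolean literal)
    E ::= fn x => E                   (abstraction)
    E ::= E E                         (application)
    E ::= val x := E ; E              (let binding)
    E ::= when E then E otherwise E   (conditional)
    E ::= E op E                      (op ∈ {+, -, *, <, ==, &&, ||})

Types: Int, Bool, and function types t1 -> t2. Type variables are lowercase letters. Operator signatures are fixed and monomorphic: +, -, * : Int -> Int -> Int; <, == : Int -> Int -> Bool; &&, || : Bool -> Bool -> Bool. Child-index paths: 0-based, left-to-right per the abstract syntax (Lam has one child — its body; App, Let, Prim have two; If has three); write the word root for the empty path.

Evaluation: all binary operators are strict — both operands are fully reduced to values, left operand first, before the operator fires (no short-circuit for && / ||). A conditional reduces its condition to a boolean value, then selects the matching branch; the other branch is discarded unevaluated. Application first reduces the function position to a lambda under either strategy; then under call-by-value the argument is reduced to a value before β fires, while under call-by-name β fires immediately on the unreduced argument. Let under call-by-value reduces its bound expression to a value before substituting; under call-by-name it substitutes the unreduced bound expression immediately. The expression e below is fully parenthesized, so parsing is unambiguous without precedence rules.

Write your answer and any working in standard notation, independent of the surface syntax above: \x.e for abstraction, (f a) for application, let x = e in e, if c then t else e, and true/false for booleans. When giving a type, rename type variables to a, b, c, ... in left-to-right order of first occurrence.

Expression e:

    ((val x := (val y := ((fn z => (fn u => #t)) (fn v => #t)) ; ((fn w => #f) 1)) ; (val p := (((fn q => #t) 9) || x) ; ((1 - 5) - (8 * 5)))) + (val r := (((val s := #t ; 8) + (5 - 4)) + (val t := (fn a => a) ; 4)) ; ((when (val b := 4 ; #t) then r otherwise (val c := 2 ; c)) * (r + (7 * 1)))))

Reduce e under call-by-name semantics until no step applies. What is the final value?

Derivation:
step 0: ((let x = (let y = ((\z.(\u.true)) (\v.true)) in ((\w.false) 1)) in (let p = (((\q.true) 9) || x) in ((1 - 5) - (8 * 5)))) + (let r = (((let s = true in 8) + (5 - 4)) + (let t = (\a.a) in 4)) in ((if (let b = 4 in true) then r else (let c = 2 in c)) * (r + (7 * 1)))))
step 1: [let@0] ((let p = (((\q.true) 9) || (let y = ((\z.(\u.true)) (\v.true)) in ((\w.false) 1))) in ((1 - 5) - (8 * 5))) + (let r = (((let s = true in 8) + (5 - 4)) + (let t = (\a.a) in 4)) in ((if (let b = 4 in true) then r else (let c = 2 in c)) * (r + (7 * 1)))))
step 2: [let@0] (((1 - 5) - (8 * 5)) + (let r = (((let s = true in 8) + (5 - 4)) + (let t = (\a.a) in 4)) in ((if (let b = 4 in true) then r else (let c = 2 in c)) * (r + (7 * 1)))))
step 3: [delta@0.0] ((-4 - (8 * 5)) + (let r = (((let s = true in 8) + (5 - 4)) + (let t = (\a.a) in 4)) in ((if (let b = 4 in true) then r else (let c = 2 in c)) * (r + (7 * 1)))))
step 4: [delta@0.1] ((-4 - 40) + (let r = (((let s = true in 8) + (5 - 4)) + (let t = (\a.a) in 4)) in ((if (let b = 4 in true) then r else (let c = 2 in c)) * (r + (7 * 1)))))
step 5: [delta@0] (-44 + (let r = (((let s = true in 8) + (5 - 4)) + (let t = (\a.a) in 4)) in ((if (let b = 4 in true) then r else (let c = 2 in c)) * (r + (7 * 1)))))
step 6: [let@1] (-44 + ((if (let b = 4 in true) then (((let s = true in 8) + (5 - 4)) + (let t = (\a.a) in 4)) else (let c = 2 in c)) * ((((let s = true in 8) + (5 - 4)) + (let t = (\a.a) in 4)) + (7 * 1))))
step 7: [let@1.0.0] (-44 + ((if true then (((let s = true in 8) + (5 - 4)) + (let t = (\a.a) in 4)) else (let c = 2 in c)) * ((((let s = true in 8) + (5 - 4)) + (let t = (\a.a) in 4)) + (7 * 1))))
step 8: [if@1.0] (-44 + ((((let s = true in 8) + (5 - 4)) + (let t = (\a.a) in 4)) * ((((let s = true in 8) + (5 - 4)) + (let t = (\a.a) in 4)) + (7 * 1))))
step 9: [let@1.0.0.0] (-44 + (((8 + (5 - 4)) + (let t = (\a.a) in 4)) * ((((let s = true in 8) + (5 - 4)) + (let t = (\a.a) in 4)) + (7 * 1))))
step 10: [delta@1.0.0.1] (-44 + (((8 + 1) + (let t = (\a.a) in 4)) * ((((let s = true in 8) + (5 - 4)) + (let t = (\a.a) in 4)) + (7 * 1))))
step 11: [delta@1.0.0] (-44 + ((9 + (let t = (\a.a) in 4)) * ((((let s = true in 8) + (5 - 4)) + (let t = (\a.a) in 4)) + (7 * 1))))
step 12: [let@1.0.1] (-44 + ((9 + 4) * ((((let s = true in 8) + (5 - 4)) + (let t = (\a.a) in 4)) + (7 * 1))))
step 13: [delta@1.0] (-44 + (13 * ((((let s = true in 8) + (5 - 4)) + (let t = (\a.a) in 4)) + (7 * 1))))
step 14: [let@1.1.0.0.0] (-44 + (13 * (((8 + (5 - 4)) + (let t = (\a.a) in 4)) + (7 * 1))))
step 15: [delta@1.1.0.0.1] (-44 + (13 * (((8 + 1) + (let t = (\a.a) in 4)) + (7 * 1))))
step 16: [delta@1.1.0.0] (-44 + (13 * ((9 + (let t = (\a.a) in 4)) + (7 * 1))))
step 17: [let@1.1.0.1] (-44 + (13 * ((9 + 4) + (7 * 1))))
step 18: [delta@1.1.0] (-44 + (13 * (13 + (7 * 1))))
step 19: [delta@1.1.1] (-44 + (13 * (13 + 7)))
step 20: [delta@1.1] (-44 + (13 * 20))
step 21: [delta@1] (-44 + 260)
step 22: [delta@root] 216

Answer: 216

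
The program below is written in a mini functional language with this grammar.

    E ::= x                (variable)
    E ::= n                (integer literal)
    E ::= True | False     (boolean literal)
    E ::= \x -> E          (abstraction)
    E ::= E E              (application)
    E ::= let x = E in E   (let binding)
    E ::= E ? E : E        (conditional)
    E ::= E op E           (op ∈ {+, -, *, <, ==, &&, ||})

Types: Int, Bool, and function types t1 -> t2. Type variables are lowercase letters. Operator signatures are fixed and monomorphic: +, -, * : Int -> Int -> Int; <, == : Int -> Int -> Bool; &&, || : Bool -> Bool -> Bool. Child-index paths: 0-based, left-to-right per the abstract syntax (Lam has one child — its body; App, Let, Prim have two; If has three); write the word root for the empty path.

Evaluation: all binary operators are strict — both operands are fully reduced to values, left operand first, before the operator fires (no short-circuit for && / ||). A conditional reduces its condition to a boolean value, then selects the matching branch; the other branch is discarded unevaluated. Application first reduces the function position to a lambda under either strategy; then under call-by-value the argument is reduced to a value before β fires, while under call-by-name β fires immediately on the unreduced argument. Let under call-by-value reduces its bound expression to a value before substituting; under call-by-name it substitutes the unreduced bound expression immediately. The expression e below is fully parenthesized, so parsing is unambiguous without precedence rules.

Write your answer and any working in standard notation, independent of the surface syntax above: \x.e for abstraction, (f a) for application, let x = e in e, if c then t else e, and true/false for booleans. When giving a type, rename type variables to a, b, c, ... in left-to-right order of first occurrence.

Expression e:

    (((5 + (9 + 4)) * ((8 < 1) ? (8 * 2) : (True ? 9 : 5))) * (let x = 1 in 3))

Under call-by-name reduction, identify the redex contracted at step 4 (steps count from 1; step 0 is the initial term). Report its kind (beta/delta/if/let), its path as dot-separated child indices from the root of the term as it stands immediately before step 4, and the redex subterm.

Derivation:
step 0: (((5 + (9 + 4)) * (if (8 < 1) then (8 * 2) else (if true then 9 else 5))) * (let x = 1 in 3))
step 1: [delta@0.0.1] (((5 + 13) * (if (8 < 1) then (8 * 2) else (if true then 9 else 5))) * (let x = 1 in 3))
step 2: [delta@0.0] ((18 * (if (8 < 1) then (8 * 2) else (if true then 9 else 5))) * (let x = 1 in 3))
step 3: [delta@0.1.0] ((18 * (if false then (8 * 2) else (if true then 9 else 5))) * (let x = 1 in 3))
step 4: [if@0.1] ((18 * (if true then 9 else 5)) * (let x = 1 in 3))

Answer: if at 0.1 : (if false then (8 * 2) else (if true then 9 else 5))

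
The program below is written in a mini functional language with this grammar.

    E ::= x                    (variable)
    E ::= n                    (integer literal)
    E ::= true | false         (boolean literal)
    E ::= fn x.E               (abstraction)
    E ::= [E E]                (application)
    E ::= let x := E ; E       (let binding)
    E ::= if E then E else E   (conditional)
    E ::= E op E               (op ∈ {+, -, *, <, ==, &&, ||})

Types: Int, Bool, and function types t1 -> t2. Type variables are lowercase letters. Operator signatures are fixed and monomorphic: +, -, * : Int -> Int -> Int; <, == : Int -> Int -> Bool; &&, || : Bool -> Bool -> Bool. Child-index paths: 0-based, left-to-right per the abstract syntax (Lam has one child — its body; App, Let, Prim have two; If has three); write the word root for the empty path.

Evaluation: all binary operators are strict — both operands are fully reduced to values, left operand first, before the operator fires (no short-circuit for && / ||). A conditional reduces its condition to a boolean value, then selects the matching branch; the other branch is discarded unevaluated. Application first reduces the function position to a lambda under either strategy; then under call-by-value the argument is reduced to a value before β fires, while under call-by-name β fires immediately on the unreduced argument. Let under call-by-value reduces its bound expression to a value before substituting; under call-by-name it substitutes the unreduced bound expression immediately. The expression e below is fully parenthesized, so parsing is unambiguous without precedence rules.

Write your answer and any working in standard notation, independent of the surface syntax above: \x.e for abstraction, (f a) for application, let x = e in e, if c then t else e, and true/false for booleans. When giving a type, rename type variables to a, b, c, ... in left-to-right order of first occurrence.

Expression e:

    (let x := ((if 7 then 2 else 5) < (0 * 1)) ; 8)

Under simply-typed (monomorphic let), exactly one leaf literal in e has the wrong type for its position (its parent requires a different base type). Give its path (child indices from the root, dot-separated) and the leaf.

Answer: 0.0.0 : 7

Trace:
  unify Int ~ Bool
  FAIL: mismatch Int ~ Bool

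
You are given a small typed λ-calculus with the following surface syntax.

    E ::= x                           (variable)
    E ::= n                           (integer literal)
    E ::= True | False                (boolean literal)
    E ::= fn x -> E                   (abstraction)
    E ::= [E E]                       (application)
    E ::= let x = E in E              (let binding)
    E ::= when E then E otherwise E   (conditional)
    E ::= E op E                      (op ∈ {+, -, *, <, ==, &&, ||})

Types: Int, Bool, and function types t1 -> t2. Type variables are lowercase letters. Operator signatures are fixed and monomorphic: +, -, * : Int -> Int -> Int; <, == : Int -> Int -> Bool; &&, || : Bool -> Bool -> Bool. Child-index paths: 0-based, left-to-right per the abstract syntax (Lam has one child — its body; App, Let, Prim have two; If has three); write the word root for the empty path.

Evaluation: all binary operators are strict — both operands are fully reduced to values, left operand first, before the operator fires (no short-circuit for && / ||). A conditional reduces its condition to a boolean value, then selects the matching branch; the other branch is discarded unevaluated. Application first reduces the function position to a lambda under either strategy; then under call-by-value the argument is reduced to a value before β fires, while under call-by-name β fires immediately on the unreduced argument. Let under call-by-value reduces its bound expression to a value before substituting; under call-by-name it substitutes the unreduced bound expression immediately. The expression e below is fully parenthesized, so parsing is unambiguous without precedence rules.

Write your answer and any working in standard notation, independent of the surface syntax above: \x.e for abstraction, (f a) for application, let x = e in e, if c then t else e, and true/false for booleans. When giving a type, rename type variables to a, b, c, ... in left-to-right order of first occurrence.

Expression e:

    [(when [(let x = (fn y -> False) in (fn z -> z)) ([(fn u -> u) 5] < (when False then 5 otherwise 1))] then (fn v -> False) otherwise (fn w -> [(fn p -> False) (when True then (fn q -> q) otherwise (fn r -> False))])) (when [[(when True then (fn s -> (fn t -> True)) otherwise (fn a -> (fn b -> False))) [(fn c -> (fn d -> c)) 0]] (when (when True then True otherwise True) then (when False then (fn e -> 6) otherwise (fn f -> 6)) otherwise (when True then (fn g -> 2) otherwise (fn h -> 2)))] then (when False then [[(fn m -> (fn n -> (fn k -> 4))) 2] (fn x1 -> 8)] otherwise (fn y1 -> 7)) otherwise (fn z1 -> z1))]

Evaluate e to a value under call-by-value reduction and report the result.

Answer: false

Trace:
step 0: ((if ((let x = (\y.false) in (\z.z)) (((\u.u) 5) < (if false then 5 else 1))) then (\v.false) else (\w.((\p.false) (if true then (\q.q) else (\r.false))))) (if (((if true then (\s.(\t.true)) else (\a.(\b.false))) ((\c.(\d.c)) 0)) (if (if true then true else true) then (if false then (\e.6) else (\f.6)) else (if true then (\g.2) else (\h.2)))) then (if false then (((\m.(\n.(\k.4))) 2) (\x1.8)) else (\y1.7)) else (\z1.z1)))
step 1: [let@0.0.0] ((if ((\z.z) (((\u.u) 5) < (if false then 5 else 1))) then (\v.false) else (\w.((\p.false) (if true then (\q.q) else (\r.false))))) (if (((if true then (\s.(\t.true)) else (\a.(\b.false))) ((\c.(\d.c)) 0)) (if (if true then true else true) then (if false then (\e.6) else (\f.6)) else (if true then (\g.2) else (\h.2)))) then (if false then (((\m.(\n.(\k.4))) 2) (\x1.8)) else (\y1.7)) else (\z1.z1)))
step 2: [beta@0.0.1.0] ((if ((\z.z) (5 < (if false then 5 else 1))) then (\v.false) else (\w.((\p.false) (if true then (\q.q) else (\r.false))))) (if (((if true then (\s.(\t.true)) else (\a.(\b.false))) ((\c.(\d.c)) 0)) (if (if true then true else true) then (if false then (\e.6) else (\f.6)) else (if true then (\g.2) else (\h.2)))) then (if false then (((\m.(\n.(\k.4))) 2) (\x1.8)) else (\y1.7)) else (\z1.z1)))
step 3: [if@0.0.1.1] ((if ((\z.z) (5 < 1)) then (\v.false) else (\w.((\p.false) (if true then (\q.q) else (\r.false))))) (if (((if true then (\s.(\t.true)) else (\a.(\b.false))) ((\c.(\d.c)) 0)) (if (if true then true else true) then (if false then (\e.6) else (\f.6)) else (if true then (\g.2) else (\h.2)))) then (if false then (((\m.(\n.(\k.4))) 2) (\x1.8)) else (\y1.7)) else (\z1.z1)))
step 4: [delta@0.0.1] ((if ((\z.z) false) then (\v.false) else (\w.((\p.false) (if true then (\q.q) else (\r.false))))) (if (((if true then (\s.(\t.true)) else (\a.(\b.false))) ((\c.(\d.c)) 0)) (if (if true then true else true) then (if false then (\e.6) else (\f.6)) else (if true then (\g.2) else (\h.2)))) then (if false then (((\m.(\n.(\k.4))) 2) (\x1.8)) else (\y1.7)) else (\z1.z1)))
step 5: [beta@0.0] ((if false then (\v.false) else (\w.((\p.false) (if true then (\q.q) else (\r.false))))) (if (((if true then (\s.(\t.true)) else (\a.(\b.false))) ((\c.(\d.c)) 0)) (if (if true then true else true) then (if false then (\e.6) else (\f.6)) else (if true then (\g.2) else (\h.2)))) then (if false then (((\m.(\n.(\k.4))) 2) (\x1.8)) else (\y1.7)) else (\z1.z1)))
step 6: [if@0] ((\w.((\p.false) (if true then (\q.q) else (\r.false)))) (if (((if true then (\s.(\t.true)) else (\a.(\b.false))) ((\c.(\d.c)) 0)) (if (if true then true else true) then (if false then (\e.6) else (\f.6)) else (if true then (\g.2) else (\h.2)))) then (if false then (((\m.(\n.(\k.4))) 2) (\x1.8)) else (\y1.7)) else (\z1.z1)))
step 7: [if@1.0.0.0] ((\w.((\p.false) (if true then (\q.q) else (\r.false)))) (if (((\s.(\t.true)) ((\c.(\d.c)) 0)) (if (if true then true else true) then (if false then (\e.6) else (\f.6)) else (if true then (\g.2) else (\h.2)))) then (if false then (((\m.(\n.(\k.4))) 2) (\x1.8)) else (\y1.7)) else (\z1.z1)))
step 8: [beta@1.0.0.1] ((\w.((\p.false) (if true then (\q.q) else (\r.false)))) (if (((\s.(\t.true)) (\d.0)) (if (if true then true else true) then (if false then (\e.6) else (\f.6)) else (if true then (\g.2) else (\h.2)))) then (if false then (((\m.(\n.(\k.4))) 2) (\x1.8)) else (\y1.7)) else (\z1.z1)))
step 9: [beta@1.0.0] ((\w.((\p.false) (if true then (\q.q) else (\r.false)))) (if ((\t.true) (if (if true then true else true) then (if false then (\e.6) else (\f.6)) else (if true then (\g.2) else (\h.2)))) then (if false then (((\m.(\n.(\k.4))) 2) (\x1.8)) else (\y1.7)) else (\z1.z1)))
step 10: [if@1.0.1.0] ((\w.((\p.false) (if true then (\q.q) else (\r.false)))) (if ((\t.true) (if true then (if false then (\e.6) else (\f.6)) else (if true then (\g.2) else (\h.2)))) then (if false then (((\m.(\n.(\k.4))) 2) (\x1.8)) else (\y1.7)) else (\z1.z1)))
step 11: [if@1.0.1] ((\w.((\p.false) (if true then (\q.q) else (\r.false)))) (if ((\t.true) (if false then (\e.6) else (\f.6))) then (if false then (((\m.(\n.(\k.4))) 2) (\x1.8)) else (\y1.7)) else (\z1.z1)))
step 12: [if@1.0.1] ((\w.((\p.false) (if true then (\q.q) else (\r.false)))) (if ((\t.true) (\f.6)) then (if false then (((\m.(\n.(\k.4))) 2) (\x1.8)) else (\y1.7)) else (\z1.z1)))
step 13: [beta@1.0] ((\w.((\p.false) (if true then (\q.q) else (\r.false)))) (if true then (if false then (((\m.(\n.(\k.4))) 2) (\x1.8)) else (\y1.7)) else (\z1.z1)))
step 14: [if@1] ((\w.((\p.false) (if true then (\q.q) else (\r.false)))) (if false then (((\m.(\n.(\k.4))) 2) (\x1.8)) else (\y1.7)))
step 15: [if@1] ((\w.((\p.false) (if true then (\q.q) else (\r.false)))) (\y1.7))
step 16: [beta@root] ((\p.false) (if true then (\q.q) else (\r.false)))
step 17: [if@1] ((\p.false) (\q.q))
step 18: [beta@root] false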